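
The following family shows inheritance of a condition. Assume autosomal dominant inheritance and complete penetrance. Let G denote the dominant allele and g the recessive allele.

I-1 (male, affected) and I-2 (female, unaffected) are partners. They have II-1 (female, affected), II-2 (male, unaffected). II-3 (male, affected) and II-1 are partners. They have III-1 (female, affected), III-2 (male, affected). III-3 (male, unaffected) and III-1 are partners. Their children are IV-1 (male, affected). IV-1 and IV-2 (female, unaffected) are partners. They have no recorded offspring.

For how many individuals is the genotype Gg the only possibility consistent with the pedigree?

Obligate heterozygotes: I-1 is affected so carries G and passed g to II-2 (gg), so I-1 is Gg; II-1 is affected so carries G and received g from I-2 (gg), so II-1 is Gg; IV-1 is affected so carries G and received g from III-3 (gg), so IV-1 is Gg.
Every other individual is either homozygous by phenotype or has at least one consistent homozygous assignment, so the count is 3.

3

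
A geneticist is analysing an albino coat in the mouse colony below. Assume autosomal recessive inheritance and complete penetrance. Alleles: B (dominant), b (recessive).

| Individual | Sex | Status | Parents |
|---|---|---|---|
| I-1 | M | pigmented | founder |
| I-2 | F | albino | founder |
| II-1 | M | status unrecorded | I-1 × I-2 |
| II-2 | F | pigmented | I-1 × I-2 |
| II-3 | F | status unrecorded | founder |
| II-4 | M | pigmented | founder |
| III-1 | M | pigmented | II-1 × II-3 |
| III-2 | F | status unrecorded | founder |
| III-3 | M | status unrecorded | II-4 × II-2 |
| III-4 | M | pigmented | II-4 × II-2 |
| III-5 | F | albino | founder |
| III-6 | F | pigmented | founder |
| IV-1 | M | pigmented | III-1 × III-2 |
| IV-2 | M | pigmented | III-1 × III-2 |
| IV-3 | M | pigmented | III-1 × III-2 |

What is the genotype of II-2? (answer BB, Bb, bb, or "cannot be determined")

Bb

From phenotype alone, II-2 is BB or Bb.
II-2 is pigmented so carries B and received b from I-2 (bb), so II-2 is Bb.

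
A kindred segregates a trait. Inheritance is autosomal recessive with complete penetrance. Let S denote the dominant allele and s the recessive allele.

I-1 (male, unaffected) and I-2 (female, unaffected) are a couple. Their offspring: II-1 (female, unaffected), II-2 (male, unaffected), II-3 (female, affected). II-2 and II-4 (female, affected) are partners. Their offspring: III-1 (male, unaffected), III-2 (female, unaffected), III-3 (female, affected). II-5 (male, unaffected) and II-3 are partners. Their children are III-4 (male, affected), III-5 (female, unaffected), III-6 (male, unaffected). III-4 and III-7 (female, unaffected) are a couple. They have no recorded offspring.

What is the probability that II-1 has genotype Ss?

I-1 is unaffected so carries S and passed s to II-3 (ss), so I-1 is Ss.
I-2 is unaffected so carries S and passed s to II-3 (ss), so I-2 is Ss.
Their cross gives offspring ratios 1/4 SS : 1/2 Ss : 1/4 ss. Conditioning on II-1 being unaffected, P(Ss) = 1/2 / 3/4 = 2/3.

2/3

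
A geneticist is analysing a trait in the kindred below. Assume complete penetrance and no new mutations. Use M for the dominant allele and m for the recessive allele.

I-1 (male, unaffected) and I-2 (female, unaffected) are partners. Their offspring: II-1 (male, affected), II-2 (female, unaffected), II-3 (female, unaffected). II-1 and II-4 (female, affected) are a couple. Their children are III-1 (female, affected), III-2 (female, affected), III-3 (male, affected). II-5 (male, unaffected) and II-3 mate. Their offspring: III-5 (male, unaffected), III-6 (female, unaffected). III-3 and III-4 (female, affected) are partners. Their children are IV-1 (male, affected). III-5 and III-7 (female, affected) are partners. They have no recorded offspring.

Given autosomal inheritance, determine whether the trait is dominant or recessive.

recessive

I-1 and I-2 are both unaffected yet have an affected child II-1. Under dominance, an affected child requires at least one affected parent, so the trait cannot be dominant.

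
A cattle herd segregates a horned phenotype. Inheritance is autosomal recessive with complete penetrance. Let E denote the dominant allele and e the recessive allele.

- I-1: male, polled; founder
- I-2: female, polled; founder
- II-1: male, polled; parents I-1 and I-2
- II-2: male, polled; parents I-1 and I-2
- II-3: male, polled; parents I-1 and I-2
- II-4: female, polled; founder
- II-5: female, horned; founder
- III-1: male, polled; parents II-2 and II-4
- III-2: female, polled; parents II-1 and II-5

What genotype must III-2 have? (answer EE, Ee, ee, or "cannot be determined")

From phenotype alone, III-2 is EE or Ee.
III-2 is polled so carries E and received e from II-5 (ee), so III-2 is Ee.

Ee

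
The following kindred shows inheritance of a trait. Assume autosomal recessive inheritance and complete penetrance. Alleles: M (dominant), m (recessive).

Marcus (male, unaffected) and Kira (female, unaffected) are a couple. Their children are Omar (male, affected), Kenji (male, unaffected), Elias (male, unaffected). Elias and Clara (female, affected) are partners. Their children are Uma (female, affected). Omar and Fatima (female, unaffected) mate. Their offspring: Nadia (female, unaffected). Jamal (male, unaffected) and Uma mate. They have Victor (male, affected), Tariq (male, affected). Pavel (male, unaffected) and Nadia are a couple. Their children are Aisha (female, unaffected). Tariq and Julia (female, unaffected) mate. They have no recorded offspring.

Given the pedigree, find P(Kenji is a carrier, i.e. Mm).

2/3

Marcus is unaffected so carries M and passed m to Omar (mm), so Marcus is Mm.
Kira is unaffected so carries M and passed m to Omar (mm), so Kira is Mm.
Their cross gives offspring ratios 1/4 MM : 1/2 Mm : 1/4 mm. Conditioning on Kenji being unaffected, P(Mm) = 1/2 / 3/4 = 2/3.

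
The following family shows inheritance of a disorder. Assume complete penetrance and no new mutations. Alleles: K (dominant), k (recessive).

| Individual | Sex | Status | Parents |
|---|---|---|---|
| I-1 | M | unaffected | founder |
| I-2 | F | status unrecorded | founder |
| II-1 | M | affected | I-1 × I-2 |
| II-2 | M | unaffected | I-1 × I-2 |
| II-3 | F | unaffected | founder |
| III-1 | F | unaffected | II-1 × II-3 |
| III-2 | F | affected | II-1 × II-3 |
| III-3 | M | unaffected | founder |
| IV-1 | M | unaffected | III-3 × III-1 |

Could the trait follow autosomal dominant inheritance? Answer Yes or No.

A consistent assignment under autosomal dominant exists: I-1 kk, I-2 Kk, II-1 Kk, II-2 kk, II-3 kk, III-1 kk, III-2 Kk, III-3 kk, IV-1 kk.
In this assignment every recorded phenotype matches its genotype and every non-founder's genotype is obtainable from its parents' genotypes, so the pedigree is consistent.

Yes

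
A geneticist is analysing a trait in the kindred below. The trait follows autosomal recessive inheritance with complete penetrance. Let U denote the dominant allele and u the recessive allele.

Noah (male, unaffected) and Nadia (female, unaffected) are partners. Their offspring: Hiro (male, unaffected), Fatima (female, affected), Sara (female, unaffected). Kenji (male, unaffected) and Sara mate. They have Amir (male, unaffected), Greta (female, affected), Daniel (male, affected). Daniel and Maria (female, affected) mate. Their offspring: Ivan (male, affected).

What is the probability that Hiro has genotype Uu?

2/3

Noah is unaffected so carries U and passed u to Fatima (uu), so Noah is Uu.
Nadia is unaffected so carries U and passed u to Fatima (uu), so Nadia is Uu.
Their cross gives offspring ratios 1/4 UU : 1/2 Uu : 1/4 uu. Conditioning on Hiro being unaffected, P(Uu) = 1/2 / 3/4 = 2/3.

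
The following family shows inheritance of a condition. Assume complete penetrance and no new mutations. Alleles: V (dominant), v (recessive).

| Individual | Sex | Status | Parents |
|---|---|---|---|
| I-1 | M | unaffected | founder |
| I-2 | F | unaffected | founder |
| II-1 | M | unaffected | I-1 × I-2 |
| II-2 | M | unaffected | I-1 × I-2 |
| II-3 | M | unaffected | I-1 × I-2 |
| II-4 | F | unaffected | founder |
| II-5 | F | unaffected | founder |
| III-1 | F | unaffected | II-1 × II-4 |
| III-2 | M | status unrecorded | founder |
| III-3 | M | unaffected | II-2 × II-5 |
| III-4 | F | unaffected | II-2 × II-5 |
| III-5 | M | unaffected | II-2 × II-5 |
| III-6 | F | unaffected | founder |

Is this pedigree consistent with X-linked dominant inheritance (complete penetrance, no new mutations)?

A consistent assignment under X-linked dominant exists: I-1 X^v Y, I-2 X^v X^v, II-1 X^v Y, II-2 X^v Y, II-3 X^v Y, II-4 X^v X^v, II-5 X^v X^v, III-1 X^v X^v, III-2 X^V Y, III-3 X^v Y, III-4 X^v X^v, III-5 X^v Y, III-6 X^v X^v.
In this assignment every recorded phenotype matches its genotype and every non-founder's genotype is obtainable from its parents' genotypes, so the pedigree is consistent.

Yes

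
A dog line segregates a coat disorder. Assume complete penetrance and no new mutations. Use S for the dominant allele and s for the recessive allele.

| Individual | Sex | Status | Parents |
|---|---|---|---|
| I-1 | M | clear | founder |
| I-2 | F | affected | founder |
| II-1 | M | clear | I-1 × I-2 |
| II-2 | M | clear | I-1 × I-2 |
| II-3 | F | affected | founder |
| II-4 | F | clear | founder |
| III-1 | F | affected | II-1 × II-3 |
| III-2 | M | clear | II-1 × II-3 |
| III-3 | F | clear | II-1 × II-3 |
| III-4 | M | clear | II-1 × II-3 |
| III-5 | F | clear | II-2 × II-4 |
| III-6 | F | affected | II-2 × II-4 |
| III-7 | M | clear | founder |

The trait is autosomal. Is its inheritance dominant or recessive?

II-2 and II-4 are both clear yet have an affected child III-6. Under dominance, an affected child requires at least one affected parent, so the trait cannot be dominant.

recessive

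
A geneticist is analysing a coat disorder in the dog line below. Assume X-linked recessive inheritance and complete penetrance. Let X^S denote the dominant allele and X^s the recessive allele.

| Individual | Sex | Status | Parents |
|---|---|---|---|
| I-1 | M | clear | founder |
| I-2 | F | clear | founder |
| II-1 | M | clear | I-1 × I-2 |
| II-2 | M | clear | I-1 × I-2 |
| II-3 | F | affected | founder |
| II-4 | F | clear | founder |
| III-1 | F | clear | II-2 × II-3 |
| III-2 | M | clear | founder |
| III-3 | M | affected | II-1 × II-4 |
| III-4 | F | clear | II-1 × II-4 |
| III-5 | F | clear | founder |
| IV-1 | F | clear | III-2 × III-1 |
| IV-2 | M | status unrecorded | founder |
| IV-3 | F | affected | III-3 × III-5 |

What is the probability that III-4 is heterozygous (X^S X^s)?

II-1 is clear, so II-1 is X^S Y.
II-4 is clear so carries S and passed s to III-3 (X^s Y), so II-4 is X^S X^s.
Their cross gives offspring ratios 1/2 X^S X^S : 1/2 X^S X^s. Conditioning on III-4 being clear, P(X^S X^s) = 1/2 / 1 = 1/2.

1/2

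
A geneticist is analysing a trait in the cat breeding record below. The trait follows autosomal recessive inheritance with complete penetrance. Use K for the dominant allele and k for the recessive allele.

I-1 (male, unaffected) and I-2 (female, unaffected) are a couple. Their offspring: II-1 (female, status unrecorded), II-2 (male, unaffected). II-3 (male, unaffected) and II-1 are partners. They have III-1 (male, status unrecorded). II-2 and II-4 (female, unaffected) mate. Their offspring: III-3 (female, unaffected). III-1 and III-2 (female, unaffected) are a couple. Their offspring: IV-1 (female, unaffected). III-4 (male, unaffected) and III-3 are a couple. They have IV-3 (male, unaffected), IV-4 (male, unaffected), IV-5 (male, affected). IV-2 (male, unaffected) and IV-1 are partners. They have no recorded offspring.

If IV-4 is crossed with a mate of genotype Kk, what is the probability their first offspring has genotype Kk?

III-4 is unaffected so carries K and passed k to IV-5 (kk), so III-4 is Kk.
III-3 is unaffected so carries K and passed k to IV-5 (kk), so III-3 is Kk.
IV-4 is an unaffected offspring of III-4 (Kk) × III-3 (Kk), whose cross gives 1/4 KK : 1/2 Kk : 1/4 kk; conditioning on being unaffected, IV-4 is KK with probability 1/3, Kk with probability 2/3.
Summing over parental genotype combinations, P(offspring has genotype Kk) = 1/3·1/2 + 2/3·1/2 = 1/2.

1/2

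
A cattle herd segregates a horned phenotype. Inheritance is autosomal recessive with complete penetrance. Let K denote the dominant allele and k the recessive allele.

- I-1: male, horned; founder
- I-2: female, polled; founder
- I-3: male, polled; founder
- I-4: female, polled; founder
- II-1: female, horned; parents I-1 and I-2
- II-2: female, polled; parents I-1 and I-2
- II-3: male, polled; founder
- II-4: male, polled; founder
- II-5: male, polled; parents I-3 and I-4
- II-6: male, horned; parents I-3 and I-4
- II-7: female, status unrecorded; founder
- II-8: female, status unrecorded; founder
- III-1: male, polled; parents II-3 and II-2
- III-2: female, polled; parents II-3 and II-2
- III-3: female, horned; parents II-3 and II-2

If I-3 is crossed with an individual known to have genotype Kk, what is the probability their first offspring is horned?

1/4

I-3 is polled so carries K and passed k to II-6 (kk), so I-3 is Kk.
The cross gives 1/4 KK : 1/2 Kk : 1/4 kk, so P(offspring is horned) = 1/4.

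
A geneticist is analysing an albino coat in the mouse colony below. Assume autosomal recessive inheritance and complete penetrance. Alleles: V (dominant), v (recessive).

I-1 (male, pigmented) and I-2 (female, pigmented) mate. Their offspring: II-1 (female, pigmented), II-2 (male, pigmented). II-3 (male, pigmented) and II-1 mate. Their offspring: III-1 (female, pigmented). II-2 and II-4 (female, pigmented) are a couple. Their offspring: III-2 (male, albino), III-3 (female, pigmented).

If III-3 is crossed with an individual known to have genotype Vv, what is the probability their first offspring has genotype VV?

1/3

II-2 is pigmented so carries V and passed v to III-2 (vv), so II-2 is Vv.
II-4 is pigmented so carries V and passed v to III-2 (vv), so II-4 is Vv.
III-3 is a pigmented offspring of II-2 (Vv) × II-4 (Vv), whose cross gives 1/4 VV : 1/2 Vv : 1/4 vv; conditioning on being pigmented, III-3 is VV with probability 1/3, Vv with probability 2/3.
Summing over parental genotype combinations, P(offspring has genotype VV) = 1/3·1/2 + 2/3·1/4 = 1/3.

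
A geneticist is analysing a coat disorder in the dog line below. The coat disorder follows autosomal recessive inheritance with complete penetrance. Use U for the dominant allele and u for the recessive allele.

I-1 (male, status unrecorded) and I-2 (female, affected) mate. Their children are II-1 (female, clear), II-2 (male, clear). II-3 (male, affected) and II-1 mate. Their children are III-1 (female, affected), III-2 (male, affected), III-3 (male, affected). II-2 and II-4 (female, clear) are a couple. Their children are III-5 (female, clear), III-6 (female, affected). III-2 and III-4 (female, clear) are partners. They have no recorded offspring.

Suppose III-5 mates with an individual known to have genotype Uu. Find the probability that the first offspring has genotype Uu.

1/2

II-2 is clear so carries U and received u from I-2 (uu), so II-2 is Uu.
II-4 is clear so carries U and passed u to III-6 (uu), so II-4 is Uu.
III-5 is a clear offspring of II-2 (Uu) × II-4 (Uu), whose cross gives 1/4 UU : 1/2 Uu : 1/4 uu; conditioning on being clear, III-5 is UU with probability 1/3, Uu with probability 2/3.
Summing over parental genotype combinations, P(offspring has genotype Uu) = 1/3·1/2 + 2/3·1/2 = 1/2.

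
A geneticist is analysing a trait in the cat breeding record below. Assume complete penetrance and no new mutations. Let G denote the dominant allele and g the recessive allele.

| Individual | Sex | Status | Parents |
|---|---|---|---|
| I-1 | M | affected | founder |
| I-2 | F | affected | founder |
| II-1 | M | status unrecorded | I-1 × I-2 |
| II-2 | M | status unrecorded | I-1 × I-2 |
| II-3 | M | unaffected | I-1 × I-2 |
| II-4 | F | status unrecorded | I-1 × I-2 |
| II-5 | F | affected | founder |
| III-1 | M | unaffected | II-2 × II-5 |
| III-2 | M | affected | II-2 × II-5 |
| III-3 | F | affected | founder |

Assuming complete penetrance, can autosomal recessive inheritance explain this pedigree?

No

Under autosomal recessive, II-3 (unaffected, male) cannot arise from I-1 (affected) × I-2 (affected).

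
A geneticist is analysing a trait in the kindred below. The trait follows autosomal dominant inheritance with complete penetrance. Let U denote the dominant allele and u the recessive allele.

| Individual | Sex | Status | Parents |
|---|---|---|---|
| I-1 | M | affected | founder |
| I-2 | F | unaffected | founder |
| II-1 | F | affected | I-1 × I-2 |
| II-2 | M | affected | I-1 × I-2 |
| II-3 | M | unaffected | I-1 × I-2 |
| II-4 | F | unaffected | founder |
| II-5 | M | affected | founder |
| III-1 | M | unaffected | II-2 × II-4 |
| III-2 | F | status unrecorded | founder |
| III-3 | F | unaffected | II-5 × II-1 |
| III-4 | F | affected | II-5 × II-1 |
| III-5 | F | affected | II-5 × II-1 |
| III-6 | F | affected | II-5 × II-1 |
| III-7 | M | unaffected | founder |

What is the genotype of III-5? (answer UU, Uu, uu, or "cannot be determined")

cannot be determined

III-5's phenotype allows UU or Uu, and no parent or child forces a single allele at both positions; consistent genotype assignments exist with III-5 as UU or Uu.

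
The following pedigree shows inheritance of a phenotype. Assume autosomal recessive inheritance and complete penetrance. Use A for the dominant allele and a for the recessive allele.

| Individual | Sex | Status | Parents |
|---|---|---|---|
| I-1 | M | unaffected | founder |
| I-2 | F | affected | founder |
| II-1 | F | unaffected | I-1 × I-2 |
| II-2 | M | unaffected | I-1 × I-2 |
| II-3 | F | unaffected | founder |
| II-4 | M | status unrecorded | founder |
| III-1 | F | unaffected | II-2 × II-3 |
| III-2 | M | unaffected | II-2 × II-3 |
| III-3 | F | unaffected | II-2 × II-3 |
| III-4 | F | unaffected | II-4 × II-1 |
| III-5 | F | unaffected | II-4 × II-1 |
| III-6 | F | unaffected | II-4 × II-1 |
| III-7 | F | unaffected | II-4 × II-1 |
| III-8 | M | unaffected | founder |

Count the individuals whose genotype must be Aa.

Obligate heterozygotes: II-1 is unaffected so carries A and received a from I-2 (aa), so II-1 is Aa; II-2 is unaffected so carries A and received a from I-2 (aa), so II-2 is Aa.
Every other individual is either homozygous by phenotype or has at least one consistent homozygous assignment, so the count is 2.

2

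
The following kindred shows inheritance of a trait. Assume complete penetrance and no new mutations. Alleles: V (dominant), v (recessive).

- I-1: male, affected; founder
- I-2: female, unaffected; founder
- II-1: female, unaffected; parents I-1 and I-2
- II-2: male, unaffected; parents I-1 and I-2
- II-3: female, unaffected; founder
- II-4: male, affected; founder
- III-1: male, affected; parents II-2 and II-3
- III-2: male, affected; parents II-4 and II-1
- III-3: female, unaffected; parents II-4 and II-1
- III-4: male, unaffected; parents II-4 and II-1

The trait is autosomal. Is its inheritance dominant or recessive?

II-2 and II-3 are both unaffected yet have an affected child III-1. Under dominance, an affected child requires at least one affected parent, so the trait cannot be dominant.

recessive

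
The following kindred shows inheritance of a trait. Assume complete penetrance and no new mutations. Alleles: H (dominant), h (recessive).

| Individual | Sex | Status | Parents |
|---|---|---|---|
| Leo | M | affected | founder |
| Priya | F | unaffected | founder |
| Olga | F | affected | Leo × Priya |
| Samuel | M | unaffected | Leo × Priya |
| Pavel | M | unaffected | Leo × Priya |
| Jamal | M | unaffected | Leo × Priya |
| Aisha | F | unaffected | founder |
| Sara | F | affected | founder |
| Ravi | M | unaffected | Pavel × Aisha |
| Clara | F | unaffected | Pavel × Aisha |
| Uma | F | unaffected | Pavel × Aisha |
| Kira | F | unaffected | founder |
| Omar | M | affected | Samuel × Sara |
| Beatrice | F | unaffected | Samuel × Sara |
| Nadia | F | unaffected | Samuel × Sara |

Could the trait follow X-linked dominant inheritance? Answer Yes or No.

Yes

A consistent assignment under X-linked dominant exists: Leo X^H Y, Priya X^h X^h, Olga X^H X^h, Samuel X^h Y, Pavel X^h Y, Jamal X^h Y, Aisha X^h X^h, Sara X^H X^h, Ravi X^h Y, Clara X^h X^h, Uma X^h X^h, Kira X^h X^h, Omar X^H Y, Beatrice X^h X^h, Nadia X^h X^h.
In this assignment every recorded phenotype matches its genotype and every non-founder's genotype is obtainable from its parents' genotypes, so the pedigree is consistent.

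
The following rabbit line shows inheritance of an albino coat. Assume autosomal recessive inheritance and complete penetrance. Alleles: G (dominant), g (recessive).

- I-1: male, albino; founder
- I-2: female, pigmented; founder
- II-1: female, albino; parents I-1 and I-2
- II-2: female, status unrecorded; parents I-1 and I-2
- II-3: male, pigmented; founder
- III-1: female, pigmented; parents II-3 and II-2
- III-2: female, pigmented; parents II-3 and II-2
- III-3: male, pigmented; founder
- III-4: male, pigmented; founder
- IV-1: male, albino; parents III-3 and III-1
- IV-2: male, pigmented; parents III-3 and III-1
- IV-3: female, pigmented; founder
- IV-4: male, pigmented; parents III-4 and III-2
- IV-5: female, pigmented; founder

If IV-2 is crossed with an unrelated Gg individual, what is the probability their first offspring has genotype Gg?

1/2

III-3 is pigmented so carries G and passed g to IV-1 (gg), so III-3 is Gg.
III-1 is pigmented so carries G and passed g to IV-1 (gg), so III-1 is Gg.
IV-2 is a pigmented offspring of III-3 (Gg) × III-1 (Gg), whose cross gives 1/4 GG : 1/2 Gg : 1/4 gg; conditioning on being pigmented, IV-2 is GG with probability 1/3, Gg with probability 2/3.
Summing over parental genotype combinations, P(offspring has genotype Gg) = 1/3·1/2 + 2/3·1/2 = 1/2.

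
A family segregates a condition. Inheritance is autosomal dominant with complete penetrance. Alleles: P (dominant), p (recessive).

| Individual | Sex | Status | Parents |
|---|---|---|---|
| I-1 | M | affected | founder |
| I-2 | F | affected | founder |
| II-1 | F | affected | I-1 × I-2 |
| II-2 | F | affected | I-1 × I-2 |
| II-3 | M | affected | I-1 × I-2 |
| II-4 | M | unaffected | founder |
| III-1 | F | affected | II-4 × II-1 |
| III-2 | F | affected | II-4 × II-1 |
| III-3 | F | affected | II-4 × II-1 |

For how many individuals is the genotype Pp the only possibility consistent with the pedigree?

3

Obligate heterozygotes: III-1 is affected so carries P and received p from II-4 (pp), so III-1 is Pp; III-2 is affected so carries P and received p from II-4 (pp), so III-2 is Pp; III-3 is affected so carries P and received p from II-4 (pp), so III-3 is Pp.
Every other individual is either homozygous by phenotype or has at least one consistent homozygous assignment, so the count is 3.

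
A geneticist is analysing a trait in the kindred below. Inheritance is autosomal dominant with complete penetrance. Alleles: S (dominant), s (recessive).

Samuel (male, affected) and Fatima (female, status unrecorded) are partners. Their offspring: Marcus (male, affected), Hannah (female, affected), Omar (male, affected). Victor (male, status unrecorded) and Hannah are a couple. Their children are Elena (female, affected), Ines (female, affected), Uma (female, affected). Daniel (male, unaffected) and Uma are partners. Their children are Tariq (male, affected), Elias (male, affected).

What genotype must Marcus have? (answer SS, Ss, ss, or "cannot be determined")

cannot be determined

Marcus's phenotype allows SS or Ss, and no parent or child forces a single allele at both positions; consistent genotype assignments exist with Marcus as SS or Ss.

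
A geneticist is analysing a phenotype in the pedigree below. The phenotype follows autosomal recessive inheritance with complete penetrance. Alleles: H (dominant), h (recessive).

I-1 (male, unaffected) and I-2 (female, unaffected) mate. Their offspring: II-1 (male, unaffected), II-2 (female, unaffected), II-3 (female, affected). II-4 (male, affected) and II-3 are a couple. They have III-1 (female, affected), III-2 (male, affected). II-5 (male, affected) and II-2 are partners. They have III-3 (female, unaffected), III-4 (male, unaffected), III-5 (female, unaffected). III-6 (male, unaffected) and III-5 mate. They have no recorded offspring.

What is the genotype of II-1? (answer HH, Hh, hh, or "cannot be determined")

II-1's phenotype allows HH or Hh, and no parent or child forces a single allele at both positions; consistent genotype assignments exist with II-1 as HH or Hh.

cannot be determined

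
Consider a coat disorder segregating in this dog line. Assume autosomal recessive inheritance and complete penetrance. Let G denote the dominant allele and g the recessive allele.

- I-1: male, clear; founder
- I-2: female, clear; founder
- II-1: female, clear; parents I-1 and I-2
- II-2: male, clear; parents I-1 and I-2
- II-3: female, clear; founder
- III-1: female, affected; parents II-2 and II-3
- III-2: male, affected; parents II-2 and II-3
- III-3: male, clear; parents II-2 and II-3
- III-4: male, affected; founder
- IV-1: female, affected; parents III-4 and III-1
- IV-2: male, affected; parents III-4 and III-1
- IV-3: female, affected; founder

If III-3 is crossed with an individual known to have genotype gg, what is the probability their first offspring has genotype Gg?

2/3

II-2 is clear so carries G and passed g to III-1 (gg), so II-2 is Gg.
II-3 is clear so carries G and passed g to III-1 (gg), so II-3 is Gg.
III-3 is a clear offspring of II-2 (Gg) × II-3 (Gg), whose cross gives 1/4 GG : 1/2 Gg : 1/4 gg; conditioning on being clear, III-3 is GG with probability 1/3, Gg with probability 2/3.
Summing over parental genotype combinations, P(offspring has genotype Gg) = 1/3·1 + 2/3·1/2 = 2/3.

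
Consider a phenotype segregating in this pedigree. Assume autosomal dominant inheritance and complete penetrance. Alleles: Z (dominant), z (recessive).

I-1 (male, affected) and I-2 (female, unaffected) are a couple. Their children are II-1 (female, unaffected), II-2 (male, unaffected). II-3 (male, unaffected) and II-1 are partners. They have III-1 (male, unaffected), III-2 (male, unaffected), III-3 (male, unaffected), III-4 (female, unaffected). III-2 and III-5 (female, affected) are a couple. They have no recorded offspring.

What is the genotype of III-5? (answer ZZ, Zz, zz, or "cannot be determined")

III-5's phenotype allows ZZ or Zz, and no parent or child forces a single allele at both positions; consistent genotype assignments exist with III-5 as ZZ or Zz.

cannot be determined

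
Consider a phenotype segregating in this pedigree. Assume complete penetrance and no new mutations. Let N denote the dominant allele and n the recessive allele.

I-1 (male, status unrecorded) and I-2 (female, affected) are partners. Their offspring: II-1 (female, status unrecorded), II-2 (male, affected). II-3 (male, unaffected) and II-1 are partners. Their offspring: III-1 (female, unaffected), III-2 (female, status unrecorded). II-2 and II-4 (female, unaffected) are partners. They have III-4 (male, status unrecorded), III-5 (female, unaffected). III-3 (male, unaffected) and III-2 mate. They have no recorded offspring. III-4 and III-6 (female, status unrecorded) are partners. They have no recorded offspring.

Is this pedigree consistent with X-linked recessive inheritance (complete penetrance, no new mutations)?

A consistent assignment under X-linked recessive exists: I-1 X^N Y, I-2 X^n X^n, II-1 X^N X^n, II-2 X^n Y, II-3 X^N Y, II-4 X^N X^N, III-1 X^N X^N, III-2 X^N X^N, III-3 X^N Y, III-4 X^N Y, III-5 X^N X^n, III-6 X^N X^N.
In this assignment every recorded phenotype matches its genotype and every non-founder's genotype is obtainable from its parents' genotypes, so the pedigree is consistent.

Yes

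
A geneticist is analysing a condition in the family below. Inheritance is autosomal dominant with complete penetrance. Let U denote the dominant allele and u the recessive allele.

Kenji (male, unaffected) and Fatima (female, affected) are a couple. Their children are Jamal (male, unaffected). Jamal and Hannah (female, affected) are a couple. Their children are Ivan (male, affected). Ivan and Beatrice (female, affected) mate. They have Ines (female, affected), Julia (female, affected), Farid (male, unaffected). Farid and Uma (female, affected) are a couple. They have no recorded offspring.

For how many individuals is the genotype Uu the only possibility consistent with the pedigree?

Obligate heterozygotes: Fatima is affected so carries U and passed u to Jamal (uu), so Fatima is Uu; Ivan is affected so carries U and received u from Jamal (uu), so Ivan is Uu; Beatrice is affected so carries U and passed u to Farid (uu), so Beatrice is Uu.
Every other individual is either homozygous by phenotype or has at least one consistent homozygous assignment, so the count is 3.

3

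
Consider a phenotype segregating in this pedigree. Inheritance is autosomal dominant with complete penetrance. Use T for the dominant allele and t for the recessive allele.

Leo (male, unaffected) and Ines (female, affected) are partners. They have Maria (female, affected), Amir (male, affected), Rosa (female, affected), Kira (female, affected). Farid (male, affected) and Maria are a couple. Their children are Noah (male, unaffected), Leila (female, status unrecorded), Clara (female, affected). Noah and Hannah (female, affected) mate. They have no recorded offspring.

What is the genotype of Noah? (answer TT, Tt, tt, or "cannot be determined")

Noah is unaffected, so Noah is tt.

tt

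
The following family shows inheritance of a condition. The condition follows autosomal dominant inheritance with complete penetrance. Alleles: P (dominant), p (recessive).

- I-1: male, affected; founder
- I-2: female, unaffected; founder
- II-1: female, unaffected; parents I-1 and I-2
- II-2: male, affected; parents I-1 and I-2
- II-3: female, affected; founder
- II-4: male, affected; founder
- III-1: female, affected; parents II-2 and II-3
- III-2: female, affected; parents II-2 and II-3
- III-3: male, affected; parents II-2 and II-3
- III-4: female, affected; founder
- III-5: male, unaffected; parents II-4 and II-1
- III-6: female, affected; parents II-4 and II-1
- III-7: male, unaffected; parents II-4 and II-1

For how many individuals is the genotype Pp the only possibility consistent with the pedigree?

4

Obligate heterozygotes: I-1 is affected so carries P and passed p to II-1 (pp), so I-1 is Pp; II-2 is affected so carries P and received p from I-2 (pp), so II-2 is Pp; II-4 is affected so carries P and passed p to III-5 (pp), so II-4 is Pp; III-6 is affected so carries P and received p from II-1 (pp), so III-6 is Pp.
Every other individual is either homozygous by phenotype or has at least one consistent homozygous assignment, so the count is 4.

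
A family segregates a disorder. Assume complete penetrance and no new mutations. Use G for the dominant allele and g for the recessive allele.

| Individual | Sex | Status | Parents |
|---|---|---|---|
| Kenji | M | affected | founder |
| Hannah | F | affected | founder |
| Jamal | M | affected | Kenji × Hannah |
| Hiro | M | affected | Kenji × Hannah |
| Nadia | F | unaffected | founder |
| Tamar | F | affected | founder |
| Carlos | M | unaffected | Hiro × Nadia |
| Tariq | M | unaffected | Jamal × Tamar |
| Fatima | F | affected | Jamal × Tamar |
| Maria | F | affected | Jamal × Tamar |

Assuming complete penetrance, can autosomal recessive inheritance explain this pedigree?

Under autosomal recessive, Tariq (unaffected, male) cannot arise from Jamal (affected) × Tamar (affected).

No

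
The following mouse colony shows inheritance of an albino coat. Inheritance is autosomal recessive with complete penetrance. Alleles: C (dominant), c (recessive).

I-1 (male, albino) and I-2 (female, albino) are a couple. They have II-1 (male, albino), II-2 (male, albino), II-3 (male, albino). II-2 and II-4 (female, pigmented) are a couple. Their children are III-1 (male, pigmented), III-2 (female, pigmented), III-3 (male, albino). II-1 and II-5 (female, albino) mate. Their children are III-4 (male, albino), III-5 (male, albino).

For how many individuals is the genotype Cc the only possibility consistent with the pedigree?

3

Obligate heterozygotes: II-4 is pigmented so carries C and passed c to III-3 (cc), so II-4 is Cc; III-1 is pigmented so carries C and received c from II-2 (cc), so III-1 is Cc; III-2 is pigmented so carries C and received c from II-2 (cc), so III-2 is Cc.
Every other individual is either homozygous by phenotype or has at least one consistent homozygous assignment, so the count is 3.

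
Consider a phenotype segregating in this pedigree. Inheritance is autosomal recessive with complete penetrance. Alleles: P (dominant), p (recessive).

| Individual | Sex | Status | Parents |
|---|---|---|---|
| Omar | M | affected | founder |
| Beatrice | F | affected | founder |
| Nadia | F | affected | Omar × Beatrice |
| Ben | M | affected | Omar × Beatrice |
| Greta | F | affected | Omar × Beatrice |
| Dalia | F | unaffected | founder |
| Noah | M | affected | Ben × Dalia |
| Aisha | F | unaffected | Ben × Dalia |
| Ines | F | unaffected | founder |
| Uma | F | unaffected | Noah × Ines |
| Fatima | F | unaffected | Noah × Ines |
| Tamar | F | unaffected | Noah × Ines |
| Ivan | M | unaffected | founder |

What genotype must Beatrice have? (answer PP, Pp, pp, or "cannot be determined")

Beatrice is affected, so Beatrice is pp.

pp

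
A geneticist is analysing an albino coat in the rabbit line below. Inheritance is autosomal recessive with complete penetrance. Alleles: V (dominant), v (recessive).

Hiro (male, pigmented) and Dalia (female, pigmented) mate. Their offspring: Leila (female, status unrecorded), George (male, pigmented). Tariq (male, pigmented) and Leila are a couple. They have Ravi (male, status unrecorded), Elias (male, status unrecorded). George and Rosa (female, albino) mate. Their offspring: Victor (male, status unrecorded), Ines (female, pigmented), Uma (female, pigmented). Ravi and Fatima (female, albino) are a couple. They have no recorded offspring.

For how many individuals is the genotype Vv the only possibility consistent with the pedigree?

2

Obligate heterozygotes: Ines is pigmented so carries V and received v from Rosa (vv), so Ines is Vv; Uma is pigmented so carries V and received v from Rosa (vv), so Uma is Vv.
Every other individual is either homozygous by phenotype or has at least one consistent homozygous assignment, so the count is 2.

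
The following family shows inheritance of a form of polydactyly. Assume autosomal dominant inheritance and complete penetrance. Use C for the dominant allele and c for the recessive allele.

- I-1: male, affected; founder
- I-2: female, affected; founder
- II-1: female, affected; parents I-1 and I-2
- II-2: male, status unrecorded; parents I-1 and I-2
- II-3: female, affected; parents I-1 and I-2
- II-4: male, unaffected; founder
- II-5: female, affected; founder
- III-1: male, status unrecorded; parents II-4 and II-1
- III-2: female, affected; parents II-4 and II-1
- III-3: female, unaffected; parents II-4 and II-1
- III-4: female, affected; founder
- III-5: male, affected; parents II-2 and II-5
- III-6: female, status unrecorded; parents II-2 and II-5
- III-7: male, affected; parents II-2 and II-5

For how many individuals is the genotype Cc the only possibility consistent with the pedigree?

Obligate heterozygotes: II-1 is affected so carries C and passed c to III-3 (cc), so II-1 is Cc; III-2 is affected so carries C and received c from II-4 (cc), so III-2 is Cc.
Every other individual is either homozygous by phenotype or has at least one consistent homozygous assignment, so the count is 2.

2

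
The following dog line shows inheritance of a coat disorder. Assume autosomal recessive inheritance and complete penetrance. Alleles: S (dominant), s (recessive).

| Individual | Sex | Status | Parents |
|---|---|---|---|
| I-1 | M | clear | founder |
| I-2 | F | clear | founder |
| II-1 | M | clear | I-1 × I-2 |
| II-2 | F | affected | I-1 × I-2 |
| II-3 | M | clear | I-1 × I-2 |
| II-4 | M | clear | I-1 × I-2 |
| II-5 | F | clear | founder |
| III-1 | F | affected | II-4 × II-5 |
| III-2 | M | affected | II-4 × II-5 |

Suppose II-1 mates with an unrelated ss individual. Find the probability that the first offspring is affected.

I-1 is clear so carries S and passed s to II-2 (ss), so I-1 is Ss.
I-2 is clear so carries S and passed s to II-2 (ss), so I-2 is Ss.
II-1 is a clear offspring of I-1 (Ss) × I-2 (Ss), whose cross gives 1/4 SS : 1/2 Ss : 1/4 ss; conditioning on being clear, II-1 is SS with probability 1/3, Ss with probability 2/3.
Summing over parental genotype combinations, P(offspring is affected) = 2/3·1/2 = 1/3.

1/3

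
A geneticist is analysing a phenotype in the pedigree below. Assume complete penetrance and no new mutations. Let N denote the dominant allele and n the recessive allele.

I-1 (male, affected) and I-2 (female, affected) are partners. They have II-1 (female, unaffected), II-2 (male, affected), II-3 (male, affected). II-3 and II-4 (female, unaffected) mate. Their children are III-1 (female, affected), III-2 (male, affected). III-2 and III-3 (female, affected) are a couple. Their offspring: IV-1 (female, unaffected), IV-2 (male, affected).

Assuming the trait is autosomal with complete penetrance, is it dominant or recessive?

dominant

I-1 and I-2 are both affected yet have an unaffected child II-1. Under a recessive model two affected parents are homozygous and every child would be affected, so the trait cannot be recessive.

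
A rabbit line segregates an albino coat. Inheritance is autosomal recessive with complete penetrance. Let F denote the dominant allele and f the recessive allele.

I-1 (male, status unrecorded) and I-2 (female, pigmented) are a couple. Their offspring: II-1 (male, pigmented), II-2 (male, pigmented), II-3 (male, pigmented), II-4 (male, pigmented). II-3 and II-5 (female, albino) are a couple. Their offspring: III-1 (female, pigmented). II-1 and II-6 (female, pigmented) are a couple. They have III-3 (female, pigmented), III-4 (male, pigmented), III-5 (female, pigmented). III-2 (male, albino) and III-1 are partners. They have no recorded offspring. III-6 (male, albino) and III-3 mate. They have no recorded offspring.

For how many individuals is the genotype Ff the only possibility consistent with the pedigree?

Obligate heterozygotes: III-1 is pigmented so carries F and received f from II-5 (ff), so III-1 is Ff.
Every other individual is either homozygous by phenotype or has at least one consistent homozygous assignment, so the count is 1.

1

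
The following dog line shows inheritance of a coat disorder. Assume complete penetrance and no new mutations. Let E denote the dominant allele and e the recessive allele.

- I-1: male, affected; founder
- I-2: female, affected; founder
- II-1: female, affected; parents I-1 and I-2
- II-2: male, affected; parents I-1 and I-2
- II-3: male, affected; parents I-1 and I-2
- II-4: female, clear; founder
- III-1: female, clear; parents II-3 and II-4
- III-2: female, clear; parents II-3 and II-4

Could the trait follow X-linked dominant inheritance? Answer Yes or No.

Under X-linked dominant, III-1 (clear, female) cannot arise from II-3 (affected) × II-4 (clear).

No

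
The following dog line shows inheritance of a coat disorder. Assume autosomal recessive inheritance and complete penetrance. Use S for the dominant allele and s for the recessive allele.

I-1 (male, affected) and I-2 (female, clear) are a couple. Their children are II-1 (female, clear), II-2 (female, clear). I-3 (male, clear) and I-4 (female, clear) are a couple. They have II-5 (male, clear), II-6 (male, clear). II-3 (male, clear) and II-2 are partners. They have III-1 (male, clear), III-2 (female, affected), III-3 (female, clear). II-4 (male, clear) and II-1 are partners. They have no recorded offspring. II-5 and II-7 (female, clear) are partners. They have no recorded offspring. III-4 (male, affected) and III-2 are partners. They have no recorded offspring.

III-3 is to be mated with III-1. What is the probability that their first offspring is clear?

II-3 is clear so carries S and passed s to III-2 (ss), so II-3 is Ss.
II-2 is clear so carries S and received s from I-1 (ss), so II-2 is Ss.
III-3 is a clear offspring of II-3 (Ss) × II-2 (Ss), whose cross gives 1/4 SS : 1/2 Ss : 1/4 ss; conditioning on being clear, III-3 is SS with probability 1/3, Ss with probability 2/3.
III-1 is a clear offspring of II-3 (Ss) × II-2 (Ss), whose cross gives 1/4 SS : 1/2 Ss : 1/4 ss; conditioning on being clear, III-1 is SS with probability 1/3, Ss with probability 2/3.
Summing over parental genotype combinations, P(offspring is clear) = 1/9·1 + 2/9·1 + 2/9·1 + 4/9·3/4 = 8/9.

8/9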